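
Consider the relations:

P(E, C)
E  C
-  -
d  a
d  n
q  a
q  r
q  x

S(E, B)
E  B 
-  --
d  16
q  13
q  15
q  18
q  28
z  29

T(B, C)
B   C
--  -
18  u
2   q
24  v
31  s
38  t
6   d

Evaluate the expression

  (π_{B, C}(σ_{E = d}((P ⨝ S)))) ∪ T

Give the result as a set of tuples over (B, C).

{(16, a), (16, n), (18, u), (2, q), (24, v), (31, s), (38, t), (6, d)}

Natural join on E: {(d, a, 16), (d, n, 16), (q, a, 13), (q, a, 15), (q, a, 18), (q, a, 28), (q, r, 13), (q, r, 15), (q, r, 18), (q, r, 28), (q, x, 13), (q, x, 15), (q, x, 18), (q, x, 28)}
σ[E = d]: keep tuples satisfying E = d → {(d, a, 16), (d, n, 16)}
Projecting to B, C: {(16, a), (16, n)}
Set union of the two operands is {(16, a), (16, n), (18, u), (2, q), (24, v), (31, s), (38, t), (6, d)}.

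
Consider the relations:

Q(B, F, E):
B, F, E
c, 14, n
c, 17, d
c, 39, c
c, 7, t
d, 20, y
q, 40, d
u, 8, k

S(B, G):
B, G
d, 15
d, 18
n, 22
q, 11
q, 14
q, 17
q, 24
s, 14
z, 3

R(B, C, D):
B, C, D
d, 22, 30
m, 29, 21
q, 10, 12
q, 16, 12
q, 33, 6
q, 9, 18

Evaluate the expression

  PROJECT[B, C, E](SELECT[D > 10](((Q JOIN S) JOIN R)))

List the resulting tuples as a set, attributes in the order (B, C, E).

{(d, 22, y), (q, 10, d), (q, 16, d), (q, 9, d)}

Natural join on B: {(d, 20, y, 15), (d, 20, y, 18), (q, 40, d, 11), (q, 40, d, 14), (q, 40, d, 17), (q, 40, d, 24)}
Natural join on B: {(d, 20, y, 15, 22, 30), (d, 20, y, 18, 22, 30), (q, 40, d, 11, 10, 12), (q, 40, d, 11, 16, 12), (q, 40, d, 11, 33, 6), (q, 40, d, 11, 9, 18), (q, 40, d, 14, 10, 12), (q, 40, d, 14, 16, 12), (q, 40, d, 14, 33, 6), (q, 40, d, 14, 9, 18), (q, 40, d, 17, 10, 12), (q, 40, d, 17, 16, 12), (q, 40, d, 17, 33, 6), (q, 40, d, 17, 9, 18), (q, 40, d, 24, 10, 12), (q, 40, d, 24, 16, 12), (q, 40, d, 24, 33, 6), (q, 40, d, 24, 9, 18)}
σ[D > 10]: keep tuples satisfying D > 10 → {(d, 20, y, 15, 22, 30), (d, 20, y, 18, 22, 30), (q, 40, d, 11, 10, 12), (q, 40, d, 11, 16, 12), (q, 40, d, 11, 9, 18), (q, 40, d, 14, 10, 12), (q, 40, d, 14, 16, 12), (q, 40, d, 14, 9, 18), (q, 40, d, 17, 10, 12), (q, 40, d, 17, 16, 12), (q, 40, d, 17, 9, 18), (q, 40, d, 24, 10, 12), (q, 40, d, 24, 16, 12), (q, 40, d, 24, 9, 18)}
Keep only column(s) B, C, E (10 duplicate(s) eliminated): {(d, 22, y), (q, 10, d), (q, 16, d), (q, 9, d)}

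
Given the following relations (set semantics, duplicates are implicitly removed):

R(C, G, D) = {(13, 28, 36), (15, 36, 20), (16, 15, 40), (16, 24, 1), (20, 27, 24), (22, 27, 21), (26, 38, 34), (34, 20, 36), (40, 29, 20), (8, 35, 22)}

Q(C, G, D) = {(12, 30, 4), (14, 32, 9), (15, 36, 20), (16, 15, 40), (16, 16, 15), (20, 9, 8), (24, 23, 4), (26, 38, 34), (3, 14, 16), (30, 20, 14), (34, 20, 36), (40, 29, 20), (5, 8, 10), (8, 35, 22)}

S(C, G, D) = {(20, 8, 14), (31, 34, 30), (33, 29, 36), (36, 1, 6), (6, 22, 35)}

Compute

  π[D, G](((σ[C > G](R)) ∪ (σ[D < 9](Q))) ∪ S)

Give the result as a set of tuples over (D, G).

σ[C > G]: keep tuples satisfying C > G → {(16, 15, 40), (34, 20, 36), (40, 29, 20)}
σ[D < 9]: keep tuples satisfying D < 9 → {(12, 30, 4), (20, 9, 8), (24, 23, 4)}
Set union of the two operands is {(12, 30, 4), (16, 15, 40), (20, 9, 8), (24, 23, 4), (34, 20, 36), (40, 29, 20)}.
Set union of the two operands is {(12, 30, 4), (16, 15, 40), (20, 8, 14), (20, 9, 8), (24, 23, 4), (31, 34, 30), (33, 29, 36), (34, 20, 36), (36, 1, 6), (40, 29, 20), (6, 22, 35)}.
π_{D, G} gives {(14, 8), (20, 29), (30, 34), (35, 22), (36, 20), (36, 29), (4, 23), (4, 30), (40, 15), (6, 1), (8, 9)}.

{(14, 8), (20, 29), (30, 34), (35, 22), (36, 20), (36, 29), (4, 23), (4, 30), (40, 15), (6, 1), (8, 9)}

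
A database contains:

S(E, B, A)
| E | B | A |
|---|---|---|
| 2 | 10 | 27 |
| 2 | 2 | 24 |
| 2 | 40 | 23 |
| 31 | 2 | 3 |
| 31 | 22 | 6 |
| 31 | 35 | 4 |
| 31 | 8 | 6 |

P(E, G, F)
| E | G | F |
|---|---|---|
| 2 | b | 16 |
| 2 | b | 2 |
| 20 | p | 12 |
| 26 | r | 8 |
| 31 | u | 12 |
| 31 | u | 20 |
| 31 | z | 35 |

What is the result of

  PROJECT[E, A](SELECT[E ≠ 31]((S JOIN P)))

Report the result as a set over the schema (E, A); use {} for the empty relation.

Natural join on E: {(2, 10, 27, b, 16), (2, 10, 27, b, 2), (2, 2, 24, b, 16), (2, 2, 24, b, 2), (2, 40, 23, b, 16), (2, 40, 23, b, 2), (31, 2, 3, u, 12), (31, 2, 3, u, 20), (31, 2, 3, z, 35), (31, 22, 6, u, 12), (31, 22, 6, u, 20), (31, 22, 6, z, 35), (31, 35, 4, u, 12), (31, 35, 4, u, 20), (31, 35, 4, z, 35), (31, 8, 6, u, 12), (31, 8, 6, u, 20), (31, 8, 6, z, 35)}
Selection E ≠ 31: {(2, 10, 27, b, 16), (2, 10, 27, b, 2), (2, 2, 24, b, 16), (2, 2, 24, b, 2), (2, 40, 23, b, 16), (2, 40, 23, b, 2)}
Projecting to E, A (3 duplicate(s) eliminated): {(2, 23), (2, 24), (2, 27)}

{(2, 23), (2, 24), (2, 27)}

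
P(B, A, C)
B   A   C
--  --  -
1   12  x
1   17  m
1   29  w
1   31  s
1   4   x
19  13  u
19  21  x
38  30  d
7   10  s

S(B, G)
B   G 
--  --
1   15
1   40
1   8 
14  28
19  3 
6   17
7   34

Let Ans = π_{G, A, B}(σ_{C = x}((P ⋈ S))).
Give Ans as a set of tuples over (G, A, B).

Natural join on B: {(1, 12, x, 15), (1, 12, x, 40), (1, 12, x, 8), (1, 17, m, 15), (1, 17, m, 40), (1, 17, m, 8), (1, 29, w, 15), (1, 29, w, 40), (1, 29, w, 8), (1, 31, s, 15), (1, 31, s, 40), (1, 31, s, 8), (1, 4, x, 15), (1, 4, x, 40), (1, 4, x, 8), (19, 13, u, 3), (19, 21, x, 3), (7, 10, s, 34)}
Selection C = x: {(1, 12, x, 15), (1, 12, x, 40), (1, 12, x, 8), (1, 4, x, 15), (1, 4, x, 40), (1, 4, x, 8), (19, 21, x, 3)}
Projecting to G, A, B: {(15, 12, 1), (15, 4, 1), (3, 21, 19), (40, 12, 1), (40, 4, 1), (8, 12, 1), (8, 4, 1)}

{(15, 12, 1), (15, 4, 1), (3, 21, 19), (40, 12, 1), (40, 4, 1), (8, 12, 1), (8, 4, 1)}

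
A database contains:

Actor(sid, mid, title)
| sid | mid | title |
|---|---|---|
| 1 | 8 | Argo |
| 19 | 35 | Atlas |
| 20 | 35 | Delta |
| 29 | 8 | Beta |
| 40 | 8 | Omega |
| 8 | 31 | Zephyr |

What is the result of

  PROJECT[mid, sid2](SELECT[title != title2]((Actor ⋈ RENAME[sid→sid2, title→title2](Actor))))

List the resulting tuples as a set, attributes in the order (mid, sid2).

{(35, 19), (35, 20), (8, 1), (8, 29), (8, 40)}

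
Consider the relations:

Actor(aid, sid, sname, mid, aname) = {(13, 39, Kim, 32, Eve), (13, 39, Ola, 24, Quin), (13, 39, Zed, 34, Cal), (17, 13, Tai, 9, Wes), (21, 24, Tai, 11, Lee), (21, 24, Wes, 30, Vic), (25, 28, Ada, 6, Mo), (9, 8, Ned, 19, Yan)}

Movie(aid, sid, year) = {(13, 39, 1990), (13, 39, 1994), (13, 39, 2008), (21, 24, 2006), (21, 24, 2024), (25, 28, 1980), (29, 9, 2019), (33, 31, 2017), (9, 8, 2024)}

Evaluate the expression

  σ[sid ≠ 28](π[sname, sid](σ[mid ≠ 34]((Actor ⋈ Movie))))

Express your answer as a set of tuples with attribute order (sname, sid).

{(Kim, 39), (Ned, 8), (Ola, 39), (Tai, 24), (Wes, 24)}

Actor ⋈ Movie (natural join on aid, sid): {(13, 39, Kim, 32, Eve, 1990), (13, 39, Kim, 32, Eve, 1994), (13, 39, Kim, 32, Eve, 2008), (13, 39, Ola, 24, Quin, 1990), (13, 39, Ola, 24, Quin, 1994), (13, 39, Ola, 24, Quin, 2008), (13, 39, Zed, 34, Cal, 1990), (13, 39, Zed, 34, Cal, 1994), (13, 39, Zed, 34, Cal, 2008), (21, 24, Tai, 11, Lee, 2006), (21, 24, Tai, 11, Lee, 2024), (21, 24, Wes, 30, Vic, 2006), (21, 24, Wes, 30, Vic, 2024), (25, 28, Ada, 6, Mo, 1980), (9, 8, Ned, 19, Yan, 2024)}
Filtering on mid ≠ 34 leaves {(13, 39, Kim, 32, Eve, 1990), (13, 39, Kim, 32, Eve, 1994), (13, 39, Kim, 32, Eve, 2008), (13, 39, Ola, 24, Quin, 1990), (13, 39, Ola, 24, Quin, 1994), (13, 39, Ola, 24, Quin, 2008), (21, 24, Tai, 11, Lee, 2006), (21, 24, Tai, 11, Lee, 2024), (21, 24, Wes, 30, Vic, 2006), (21, 24, Wes, 30, Vic, 2024), (25, 28, Ada, 6, Mo, 1980), (9, 8, Ned, 19, Yan, 2024)}.
π[sname, sid]: project onto (sname, sid) (6 duplicate(s) eliminated) → {(Ada, 28), (Kim, 39), (Ned, 8), (Ola, 39), (Tai, 24), (Wes, 24)}
Filtering on sid ≠ 28 leaves {(Kim, 39), (Ned, 8), (Ola, 39), (Tai, 24), (Wes, 24)}.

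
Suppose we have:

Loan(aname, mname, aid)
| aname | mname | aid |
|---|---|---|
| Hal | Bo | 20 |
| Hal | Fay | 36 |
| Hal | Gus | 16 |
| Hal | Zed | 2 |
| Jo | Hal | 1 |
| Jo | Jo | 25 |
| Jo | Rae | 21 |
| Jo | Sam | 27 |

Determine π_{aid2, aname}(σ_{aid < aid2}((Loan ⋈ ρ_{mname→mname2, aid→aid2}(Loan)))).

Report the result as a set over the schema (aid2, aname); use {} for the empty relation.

ρ[mname→mname2, aid→aid2]: schema becomes (aname, mname2, aid2); tuples unchanged.
Natural join on aname: {(Hal, Bo, 20, Bo, 20), (Hal, Bo, 20, Fay, 36), (Hal, Bo, 20, Gus, 16), (Hal, Bo, 20, Zed, 2), (Hal, Fay, 36, Bo, 20), (Hal, Fay, 36, Fay, 36), (Hal, Fay, 36, Gus, 16), (Hal, Fay, 36, Zed, 2), (Hal, Gus, 16, Bo, 20), (Hal, Gus, 16, Fay, 36), (Hal, Gus, 16, Gus, 16), (Hal, Gus, 16, Zed, 2), (Hal, Zed, 2, Bo, 20), (Hal, Zed, 2, Fay, 36), (Hal, Zed, 2, Gus, 16), (Hal, Zed, 2, Zed, 2), (Jo, Hal, 1, Hal, 1), (Jo, Hal, 1, Jo, 25), (Jo, Hal, 1, Rae, 21), (Jo, Hal, 1, Sam, 27), (Jo, Jo, 25, Hal, 1), (Jo, Jo, 25, Jo, 25), (Jo, Jo, 25, Rae, 21), (Jo, Jo, 25, Sam, 27), (Jo, Rae, 21, Hal, 1), (Jo, Rae, 21, Jo, 25), (Jo, Rae, 21, Rae, 21), (Jo, Rae, 21, Sam, 27), (Jo, Sam, 27, Hal, 1), (Jo, Sam, 27, Jo, 25), (Jo, Sam, 27, Rae, 21), (Jo, Sam, 27, Sam, 27)}
σ[aid < aid2]: keep tuples satisfying aid < aid2 → {(Hal, Bo, 20, Fay, 36), (Hal, Gus, 16, Bo, 20), (Hal, Gus, 16, Fay, 36), (Hal, Zed, 2, Bo, 20), (Hal, Zed, 2, Fay, 36), (Hal, Zed, 2, Gus, 16), (Jo, Hal, 1, Jo, 25), (Jo, Hal, 1, Rae, 21), (Jo, Hal, 1, Sam, 27), (Jo, Jo, 25, Sam, 27), (Jo, Rae, 21, Jo, 25), (Jo, Rae, 21, Sam, 27)}
Projecting to aid2, aname (6 duplicate(s) eliminated): {(16, Hal), (20, Hal), (21, Jo), (25, Jo), (27, Jo), (36, Hal)}

{(16, Hal), (20, Hal), (21, Jo), (25, Jo), (27, Jo), (36, Hal)}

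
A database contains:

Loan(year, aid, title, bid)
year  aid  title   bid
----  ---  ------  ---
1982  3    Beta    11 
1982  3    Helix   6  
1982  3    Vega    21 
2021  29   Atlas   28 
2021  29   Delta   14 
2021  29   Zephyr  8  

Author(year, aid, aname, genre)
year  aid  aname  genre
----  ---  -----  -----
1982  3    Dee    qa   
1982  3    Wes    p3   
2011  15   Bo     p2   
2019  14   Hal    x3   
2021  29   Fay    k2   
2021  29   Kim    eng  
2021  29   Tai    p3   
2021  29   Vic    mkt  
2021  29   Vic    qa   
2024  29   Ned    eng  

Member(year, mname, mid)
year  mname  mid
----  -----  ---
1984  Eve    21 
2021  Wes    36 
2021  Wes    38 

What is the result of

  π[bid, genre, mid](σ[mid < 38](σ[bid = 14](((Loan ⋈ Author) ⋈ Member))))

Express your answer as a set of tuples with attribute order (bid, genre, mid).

Natural join on year, aid: {(1982, 3, Beta, 11, Dee, qa), (1982, 3, Beta, 11, Wes, p3), (1982, 3, Helix, 6, Dee, qa), (1982, 3, Helix, 6, Wes, p3), (1982, 3, Vega, 21, Dee, qa), (1982, 3, Vega, 21, Wes, p3), (2021, 29, Atlas, 28, Fay, k2), (2021, 29, Atlas, 28, Kim, eng), (2021, 29, Atlas, 28, Tai, p3), (2021, 29, Atlas, 28, Vic, mkt), (2021, 29, Atlas, 28, Vic, qa), (2021, 29, Delta, 14, Fay, k2), (2021, 29, Delta, 14, Kim, eng), (2021, 29, Delta, 14, Tai, p3), (2021, 29, Delta, 14, Vic, mkt), (2021, 29, Delta, 14, Vic, qa), (2021, 29, Zephyr, 8, Fay, k2), (2021, 29, Zephyr, 8, Kim, eng), (2021, 29, Zephyr, 8, Tai, p3), (2021, 29, Zephyr, 8, Vic, mkt), (2021, 29, Zephyr, 8, Vic, qa)}
Natural join on year: {(2021, 29, Atlas, 28, Fay, k2, Wes, 36), (2021, 29, Atlas, 28, Fay, k2, Wes, 38), (2021, 29, Atlas, 28, Kim, eng, Wes, 36), (2021, 29, Atlas, 28, Kim, eng, Wes, 38), (2021, 29, Atlas, 28, Tai, p3, Wes, 36), (2021, 29, Atlas, 28, Tai, p3, Wes, 38), (2021, 29, Atlas, 28, Vic, mkt, Wes, 36), (2021, 29, Atlas, 28, Vic, mkt, Wes, 38), (2021, 29, Atlas, 28, Vic, qa, Wes, 36), (2021, 29, Atlas, 28, Vic, qa, Wes, 38), (2021, 29, Delta, 14, Fay, k2, Wes, 36), (2021, 29, Delta, 14, Fay, k2, Wes, 38), (2021, 29, Delta, 14, Kim, eng, Wes, 36), (2021, 29, Delta, 14, Kim, eng, Wes, 38), (2021, 29, Delta, 14, Tai, p3, Wes, 36), (2021, 29, Delta, 14, Tai, p3, Wes, 38), (2021, 29, Delta, 14, Vic, mkt, Wes, 36), (2021, 29, Delta, 14, Vic, mkt, Wes, 38), (2021, 29, Delta, 14, Vic, qa, Wes, 36), (2021, 29, Delta, 14, Vic, qa, Wes, 38), (2021, 29, Zephyr, 8, Fay, k2, Wes, 36), (2021, 29, Zephyr, 8, Fay, k2, Wes, 38), (2021, 29, Zephyr, 8, Kim, eng, Wes, 36), (2021, 29, Zephyr, 8, Kim, eng, Wes, 38), (2021, 29, Zephyr, 8, Tai, p3, Wes, 36), (2021, 29, Zephyr, 8, Tai, p3, Wes, 38), (2021, 29, Zephyr, 8, Vic, mkt, Wes, 36), (2021, 29, Zephyr, 8, Vic, mkt, Wes, 38), (2021, 29, Zephyr, 8, Vic, qa, Wes, 36), (2021, 29, Zephyr, 8, Vic, qa, Wes, 38)}
Filtering on bid = 14 leaves {(2021, 29, Delta, 14, Fay, k2, Wes, 36), (2021, 29, Delta, 14, Fay, k2, Wes, 38), (2021, 29, Delta, 14, Kim, eng, Wes, 36), (2021, 29, Delta, 14, Kim, eng, Wes, 38), (2021, 29, Delta, 14, Tai, p3, Wes, 36), (2021, 29, Delta, 14, Tai, p3, Wes, 38), (2021, 29, Delta, 14, Vic, mkt, Wes, 36), (2021, 29, Delta, 14, Vic, mkt, Wes, 38), (2021, 29, Delta, 14, Vic, qa, Wes, 36), (2021, 29, Delta, 14, Vic, qa, Wes, 38)}.
Filtering on mid < 38 leaves {(2021, 29, Delta, 14, Fay, k2, Wes, 36), (2021, 29, Delta, 14, Kim, eng, Wes, 36), (2021, 29, Delta, 14, Tai, p3, Wes, 36), (2021, 29, Delta, 14, Vic, mkt, Wes, 36), (2021, 29, Delta, 14, Vic, qa, Wes, 36)}.
π[bid, genre, mid]: project onto (bid, genre, mid) → {(14, eng, 36), (14, k2, 36), (14, mkt, 36), (14, p3, 36), (14, qa, 36)}

{(14, eng, 36), (14, k2, 36), (14, mkt, 36), (14, p3, 36), (14, qa, 36)}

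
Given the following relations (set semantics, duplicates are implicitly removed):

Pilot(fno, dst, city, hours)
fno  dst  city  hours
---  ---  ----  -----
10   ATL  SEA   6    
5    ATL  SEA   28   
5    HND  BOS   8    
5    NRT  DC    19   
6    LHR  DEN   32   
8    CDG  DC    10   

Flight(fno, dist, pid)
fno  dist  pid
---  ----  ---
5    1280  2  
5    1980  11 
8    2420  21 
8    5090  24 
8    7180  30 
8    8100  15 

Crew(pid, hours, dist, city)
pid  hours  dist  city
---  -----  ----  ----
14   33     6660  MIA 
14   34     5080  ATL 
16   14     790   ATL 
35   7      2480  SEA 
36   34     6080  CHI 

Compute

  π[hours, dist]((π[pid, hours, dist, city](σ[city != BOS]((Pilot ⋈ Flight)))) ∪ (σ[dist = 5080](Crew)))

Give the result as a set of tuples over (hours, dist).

{(10, 2420), (10, 5090), (10, 7180), (10, 8100), (19, 1280), (19, 1980), (28, 1280), (28, 1980), (34, 5080)}

Pilot ⋈ Flight (natural join on fno): {(5, ATL, SEA, 28, 1280, 2), (5, ATL, SEA, 28, 1980, 11), (5, HND, BOS, 8, 1280, 2), (5, HND, BOS, 8, 1980, 11), (5, NRT, DC, 19, 1280, 2), (5, NRT, DC, 19, 1980, 11), (8, CDG, DC, 10, 2420, 21), (8, CDG, DC, 10, 5090, 24), (8, CDG, DC, 10, 7180, 30), (8, CDG, DC, 10, 8100, 15)}
Selection city != BOS: {(5, ATL, SEA, 28, 1280, 2), (5, ATL, SEA, 28, 1980, 11), (5, NRT, DC, 19, 1280, 2), (5, NRT, DC, 19, 1980, 11), (8, CDG, DC, 10, 2420, 21), (8, CDG, DC, 10, 5090, 24), (8, CDG, DC, 10, 7180, 30), (8, CDG, DC, 10, 8100, 15)}
π[pid, hours, dist, city]: project onto (pid, hours, dist, city) → {(11, 19, 1980, DC), (11, 28, 1980, SEA), (15, 10, 8100, DC), (2, 19, 1280, DC), (2, 28, 1280, SEA), (21, 10, 2420, DC), (24, 10, 5090, DC), (30, 10, 7180, DC)}
Selection dist = 5080: {(14, 34, 5080, ATL)}
Set union of the two operands is {(11, 19, 1980, DC), (11, 28, 1980, SEA), (14, 34, 5080, ATL), (15, 10, 8100, DC), (2, 19, 1280, DC), (2, 28, 1280, SEA), (21, 10, 2420, DC), (24, 10, 5090, DC), (30, 10, 7180, DC)}.
π[hours, dist]: project onto (hours, dist) → {(10, 2420), (10, 5090), (10, 7180), (10, 8100), (19, 1280), (19, 1980), (28, 1280), (28, 1980), (34, 5080)}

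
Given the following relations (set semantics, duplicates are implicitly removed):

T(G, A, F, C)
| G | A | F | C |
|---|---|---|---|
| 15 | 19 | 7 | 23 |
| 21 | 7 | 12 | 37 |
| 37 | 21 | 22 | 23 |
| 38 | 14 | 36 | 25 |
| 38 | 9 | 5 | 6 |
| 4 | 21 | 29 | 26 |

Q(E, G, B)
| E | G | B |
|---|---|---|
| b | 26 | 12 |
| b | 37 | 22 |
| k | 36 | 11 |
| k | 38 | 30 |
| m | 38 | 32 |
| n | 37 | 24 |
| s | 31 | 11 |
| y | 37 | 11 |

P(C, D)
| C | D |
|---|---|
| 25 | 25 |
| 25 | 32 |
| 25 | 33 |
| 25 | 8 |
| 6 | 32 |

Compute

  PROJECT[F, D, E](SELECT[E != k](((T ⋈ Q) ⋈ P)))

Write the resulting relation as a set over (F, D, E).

{(36, 25, m), (36, 32, m), (36, 33, m), (36, 8, m), (5, 32, m)}

T ⋈ Q (natural join on G): {(37, 21, 22, 23, b, 22), (37, 21, 22, 23, n, 24), (37, 21, 22, 23, y, 11), (38, 14, 36, 25, k, 30), (38, 14, 36, 25, m, 32), (38, 9, 5, 6, k, 30), (38, 9, 5, 6, m, 32)}
(T ⋈ Q) ⋈ P (natural join on C): {(38, 14, 36, 25, k, 30, 25), (38, 14, 36, 25, k, 30, 32), (38, 14, 36, 25, k, 30, 33), (38, 14, 36, 25, k, 30, 8), (38, 14, 36, 25, m, 32, 25), (38, 14, 36, 25, m, 32, 32), (38, 14, 36, 25, m, 32, 33), (38, 14, 36, 25, m, 32, 8), (38, 9, 5, 6, k, 30, 32), (38, 9, 5, 6, m, 32, 32)}
σ[E != k]: keep tuples satisfying E != k → {(38, 14, 36, 25, m, 32, 25), (38, 14, 36, 25, m, 32, 32), (38, 14, 36, 25, m, 32, 33), (38, 14, 36, 25, m, 32, 8), (38, 9, 5, 6, m, 32, 32)}
Keep only column(s) F, D, E: {(36, 25, m), (36, 32, m), (36, 33, m), (36, 8, m), (5, 32, m)}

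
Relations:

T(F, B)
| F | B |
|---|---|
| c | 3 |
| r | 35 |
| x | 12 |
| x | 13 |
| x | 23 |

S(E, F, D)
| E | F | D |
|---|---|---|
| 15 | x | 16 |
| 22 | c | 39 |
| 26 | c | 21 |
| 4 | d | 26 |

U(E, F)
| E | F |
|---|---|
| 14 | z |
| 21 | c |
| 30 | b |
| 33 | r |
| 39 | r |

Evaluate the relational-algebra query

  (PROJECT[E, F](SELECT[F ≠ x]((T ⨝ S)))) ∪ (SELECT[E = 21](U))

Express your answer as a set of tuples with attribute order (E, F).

{(21, c), (22, c), (26, c)}

Natural join on F: {(c, 3, 22, 39), (c, 3, 26, 21), (x, 12, 15, 16), (x, 13, 15, 16), (x, 23, 15, 16)}
σ[F ≠ x]: keep tuples satisfying F ≠ x → {(c, 3, 22, 39), (c, 3, 26, 21)}
π_{E, F} gives {(22, c), (26, c)}.
σ[E = 21]: keep tuples satisfying E = 21 → {(21, c)}
Set union of the two operands is {(21, c), (22, c), (26, c)}.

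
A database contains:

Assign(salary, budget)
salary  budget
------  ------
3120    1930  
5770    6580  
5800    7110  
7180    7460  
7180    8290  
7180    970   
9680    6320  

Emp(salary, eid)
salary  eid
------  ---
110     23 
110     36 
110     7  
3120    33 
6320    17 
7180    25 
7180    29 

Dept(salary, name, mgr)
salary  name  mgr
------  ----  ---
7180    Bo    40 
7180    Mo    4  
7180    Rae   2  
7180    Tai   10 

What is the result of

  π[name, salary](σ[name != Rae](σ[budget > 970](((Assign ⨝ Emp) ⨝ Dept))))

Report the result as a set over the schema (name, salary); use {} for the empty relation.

{(Bo, 7180), (Mo, 7180), (Tai, 7180)}

Joining Assign and Emp on salary yields {(3120, 1930, 33), (7180, 7460, 25), (7180, 7460, 29), (7180, 8290, 25), (7180, 8290, 29), (7180, 970, 25), (7180, 970, 29)}.
Joining (Assign ⨝ Emp) and Dept on salary yields {(7180, 7460, 25, Bo, 40), (7180, 7460, 25, Mo, 4), (7180, 7460, 25, Rae, 2), (7180, 7460, 25, Tai, 10), (7180, 7460, 29, Bo, 40), (7180, 7460, 29, Mo, 4), (7180, 7460, 29, Rae, 2), (7180, 7460, 29, Tai, 10), (7180, 8290, 25, Bo, 40), (7180, 8290, 25, Mo, 4), (7180, 8290, 25, Rae, 2), (7180, 8290, 25, Tai, 10), (7180, 8290, 29, Bo, 40), (7180, 8290, 29, Mo, 4), (7180, 8290, 29, Rae, 2), (7180, 8290, 29, Tai, 10), (7180, 970, 25, Bo, 40), (7180, 970, 25, Mo, 4), (7180, 970, 25, Rae, 2), (7180, 970, 25, Tai, 10), (7180, 970, 29, Bo, 40), (7180, 970, 29, Mo, 4), (7180, 970, 29, Rae, 2), (7180, 970, 29, Tai, 10)}.
σ[budget > 970]: keep tuples satisfying budget > 970 → {(7180, 7460, 25, Bo, 40), (7180, 7460, 25, Mo, 4), (7180, 7460, 25, Rae, 2), (7180, 7460, 25, Tai, 10), (7180, 7460, 29, Bo, 40), (7180, 7460, 29, Mo, 4), (7180, 7460, 29, Rae, 2), (7180, 7460, 29, Tai, 10), (7180, 8290, 25, Bo, 40), (7180, 8290, 25, Mo, 4), (7180, 8290, 25, Rae, 2), (7180, 8290, 25, Tai, 10), (7180, 8290, 29, Bo, 40), (7180, 8290, 29, Mo, 4), (7180, 8290, 29, Rae, 2), (7180, 8290, 29, Tai, 10)}
σ[name != Rae]: keep tuples satisfying name != Rae → {(7180, 7460, 25, Bo, 40), (7180, 7460, 25, Mo, 4), (7180, 7460, 25, Tai, 10), (7180, 7460, 29, Bo, 40), (7180, 7460, 29, Mo, 4), (7180, 7460, 29, Tai, 10), (7180, 8290, 25, Bo, 40), (7180, 8290, 25, Mo, 4), (7180, 8290, 25, Tai, 10), (7180, 8290, 29, Bo, 40), (7180, 8290, 29, Mo, 4), (7180, 8290, 29, Tai, 10)}
Keep only column(s) name, salary (9 duplicate(s) eliminated): {(Bo, 7180), (Mo, 7180), (Tai, 7180)}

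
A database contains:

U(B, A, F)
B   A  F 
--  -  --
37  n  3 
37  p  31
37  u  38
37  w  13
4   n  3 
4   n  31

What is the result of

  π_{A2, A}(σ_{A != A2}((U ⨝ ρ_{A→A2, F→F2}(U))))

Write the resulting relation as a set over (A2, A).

{(n, p), (n, u), (n, w), (p, n), (p, u), (p, w), (u, n), (u, p), (u, w), (w, n), (w, p), (w, u)}

ρ[A→A2, F→F2]: schema becomes (B, A2, F2); tuples unchanged.
Joining U and ρ_{A→A2, F→F2}(U) on B yields {(37, n, 3, n, 3), (37, n, 3, p, 31), (37, n, 3, u, 38), (37, n, 3, w, 13), (37, p, 31, n, 3), (37, p, 31, p, 31), (37, p, 31, u, 38), (37, p, 31, w, 13), (37, u, 38, n, 3), (37, u, 38, p, 31), (37, u, 38, u, 38), (37, u, 38, w, 13), (37, w, 13, n, 3), (37, w, 13, p, 31), (37, w, 13, u, 38), (37, w, 13, w, 13), (4, n, 3, n, 3), (4, n, 3, n, 31), (4, n, 31, n, 3), (4, n, 31, n, 31)}.
Selection A != A2: {(37, n, 3, p, 31), (37, n, 3, u, 38), (37, n, 3, w, 13), (37, p, 31, n, 3), (37, p, 31, u, 38), (37, p, 31, w, 13), (37, u, 38, n, 3), (37, u, 38, p, 31), (37, u, 38, w, 13), (37, w, 13, n, 3), (37, w, 13, p, 31), (37, w, 13, u, 38)}
Keep only column(s) A2, A: {(n, p), (n, u), (n, w), (p, n), (p, u), (p, w), (u, n), (u, p), (u, w), (w, n), (w, p), (w, u)}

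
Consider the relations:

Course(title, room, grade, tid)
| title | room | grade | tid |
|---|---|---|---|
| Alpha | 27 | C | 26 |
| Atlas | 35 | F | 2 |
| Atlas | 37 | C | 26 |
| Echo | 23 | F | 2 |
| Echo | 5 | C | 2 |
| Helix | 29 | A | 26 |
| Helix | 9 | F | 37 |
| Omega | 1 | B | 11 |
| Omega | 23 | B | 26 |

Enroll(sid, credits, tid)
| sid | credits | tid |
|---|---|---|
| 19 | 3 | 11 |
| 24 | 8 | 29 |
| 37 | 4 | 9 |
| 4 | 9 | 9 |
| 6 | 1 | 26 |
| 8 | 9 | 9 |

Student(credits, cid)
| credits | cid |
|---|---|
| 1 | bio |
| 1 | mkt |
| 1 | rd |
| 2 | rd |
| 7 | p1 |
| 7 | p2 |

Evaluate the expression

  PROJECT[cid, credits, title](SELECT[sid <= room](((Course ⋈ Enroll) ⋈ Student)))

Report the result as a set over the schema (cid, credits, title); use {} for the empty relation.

{(bio, 1, Alpha), (bio, 1, Atlas), (bio, 1, Helix), (bio, 1, Omega), (mkt, 1, Alpha), (mkt, 1, Atlas), (mkt, 1, Helix), (mkt, 1, Omega), (rd, 1, Alpha), (rd, 1, Atlas), (rd, 1, Helix), (rd, 1, Omega)}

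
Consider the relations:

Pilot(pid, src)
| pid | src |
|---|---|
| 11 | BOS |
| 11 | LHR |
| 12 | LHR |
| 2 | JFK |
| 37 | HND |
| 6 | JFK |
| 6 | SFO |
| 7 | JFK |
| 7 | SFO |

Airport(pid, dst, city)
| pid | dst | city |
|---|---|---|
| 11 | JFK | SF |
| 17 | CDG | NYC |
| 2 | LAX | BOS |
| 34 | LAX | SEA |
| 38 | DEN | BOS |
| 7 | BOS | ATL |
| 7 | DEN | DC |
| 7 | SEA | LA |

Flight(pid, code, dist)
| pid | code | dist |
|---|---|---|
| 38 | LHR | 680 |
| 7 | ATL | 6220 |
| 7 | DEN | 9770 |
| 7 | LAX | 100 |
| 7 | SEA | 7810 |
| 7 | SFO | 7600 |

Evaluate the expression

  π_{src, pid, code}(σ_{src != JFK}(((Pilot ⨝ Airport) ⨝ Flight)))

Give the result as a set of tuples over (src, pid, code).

Pilot ⋈ Airport (natural join on pid): {(11, BOS, JFK, SF), (11, LHR, JFK, SF), (2, JFK, LAX, BOS), (7, JFK, BOS, ATL), (7, JFK, DEN, DC), (7, JFK, SEA, LA), (7, SFO, BOS, ATL), (7, SFO, DEN, DC), (7, SFO, SEA, LA)}
(Pilot ⨝ Airport) ⋈ Flight (natural join on pid): {(7, JFK, BOS, ATL, ATL, 6220), (7, JFK, BOS, ATL, DEN, 9770), (7, JFK, BOS, ATL, LAX, 100), (7, JFK, BOS, ATL, SEA, 7810), (7, JFK, BOS, ATL, SFO, 7600), (7, JFK, DEN, DC, ATL, 6220), (7, JFK, DEN, DC, DEN, 9770), (7, JFK, DEN, DC, LAX, 100), (7, JFK, DEN, DC, SEA, 7810), (7, JFK, DEN, DC, SFO, 7600), (7, JFK, SEA, LA, ATL, 6220), (7, JFK, SEA, LA, DEN, 9770), (7, JFK, SEA, LA, LAX, 100), (7, JFK, SEA, LA, SEA, 7810), (7, JFK, SEA, LA, SFO, 7600), (7, SFO, BOS, ATL, ATL, 6220), (7, SFO, BOS, ATL, DEN, 9770), (7, SFO, BOS, ATL, LAX, 100), (7, SFO, BOS, ATL, SEA, 7810), (7, SFO, BOS, ATL, SFO, 7600), (7, SFO, DEN, DC, ATL, 6220), (7, SFO, DEN, DC, DEN, 9770), (7, SFO, DEN, DC, LAX, 100), (7, SFO, DEN, DC, SEA, 7810), (7, SFO, DEN, DC, SFO, 7600), (7, SFO, SEA, LA, ATL, 6220), (7, SFO, SEA, LA, DEN, 9770), (7, SFO, SEA, LA, LAX, 100), (7, SFO, SEA, LA, SEA, 7810), (7, SFO, SEA, LA, SFO, 7600)}
Filtering on src != JFK leaves {(7, SFO, BOS, ATL, ATL, 6220), (7, SFO, BOS, ATL, DEN, 9770), (7, SFO, BOS, ATL, LAX, 100), (7, SFO, BOS, ATL, SEA, 7810), (7, SFO, BOS, ATL, SFO, 7600), (7, SFO, DEN, DC, ATL, 6220), (7, SFO, DEN, DC, DEN, 9770), (7, SFO, DEN, DC, LAX, 100), (7, SFO, DEN, DC, SEA, 7810), (7, SFO, DEN, DC, SFO, 7600), (7, SFO, SEA, LA, ATL, 6220), (7, SFO, SEA, LA, DEN, 9770), (7, SFO, SEA, LA, LAX, 100), (7, SFO, SEA, LA, SEA, 7810), (7, SFO, SEA, LA, SFO, 7600)}.
Projecting to src, pid, code (10 duplicate(s) eliminated): {(SFO, 7, ATL), (SFO, 7, DEN), (SFO, 7, LAX), (SFO, 7, SEA), (SFO, 7, SFO)}

{(SFO, 7, ATL), (SFO, 7, DEN), (SFO, 7, LAX), (SFO, 7, SEA), (SFO, 7, SFO)}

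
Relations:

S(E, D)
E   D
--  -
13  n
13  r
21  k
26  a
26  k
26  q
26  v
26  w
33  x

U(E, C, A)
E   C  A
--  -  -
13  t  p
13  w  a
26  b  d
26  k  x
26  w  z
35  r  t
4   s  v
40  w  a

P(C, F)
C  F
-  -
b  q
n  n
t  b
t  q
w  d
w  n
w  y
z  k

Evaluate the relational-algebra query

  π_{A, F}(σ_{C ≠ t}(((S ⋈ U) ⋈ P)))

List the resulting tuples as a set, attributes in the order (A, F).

{(a, d), (a, n), (a, y), (d, q), (z, d), (z, n), (z, y)}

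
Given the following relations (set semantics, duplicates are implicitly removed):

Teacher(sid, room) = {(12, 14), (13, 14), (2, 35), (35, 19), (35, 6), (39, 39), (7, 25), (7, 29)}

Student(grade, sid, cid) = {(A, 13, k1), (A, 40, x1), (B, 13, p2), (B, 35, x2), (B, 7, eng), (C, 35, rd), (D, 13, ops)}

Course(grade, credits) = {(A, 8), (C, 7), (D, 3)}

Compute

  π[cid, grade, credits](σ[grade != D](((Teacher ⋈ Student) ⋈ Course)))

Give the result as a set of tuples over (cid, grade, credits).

Joining Teacher and Student on sid yields {(13, 14, A, k1), (13, 14, B, p2), (13, 14, D, ops), (35, 19, B, x2), (35, 19, C, rd), (35, 6, B, x2), (35, 6, C, rd), (7, 25, B, eng), (7, 29, B, eng)}.
Joining (Teacher ⋈ Student) and Course on grade yields {(13, 14, A, k1, 8), (13, 14, D, ops, 3), (35, 19, C, rd, 7), (35, 6, C, rd, 7)}.
Selection grade != D: {(13, 14, A, k1, 8), (35, 19, C, rd, 7), (35, 6, C, rd, 7)}
π[cid, grade, credits]: project onto (cid, grade, credits) (1 duplicate(s) eliminated) → {(k1, A, 8), (rd, C, 7)}

{(k1, A, 8), (rd, C, 7)}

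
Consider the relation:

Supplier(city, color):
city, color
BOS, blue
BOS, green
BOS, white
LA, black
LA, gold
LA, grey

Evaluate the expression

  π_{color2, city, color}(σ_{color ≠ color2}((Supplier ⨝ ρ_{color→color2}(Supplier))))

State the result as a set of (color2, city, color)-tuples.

ρ[color→color2]: schema becomes (city, color2); tuples unchanged.
Supplier ⋈ ρ_{color→color2}(Supplier) (natural join on city): {(BOS, blue, blue), (BOS, blue, green), (BOS, blue, white), (BOS, green, blue), (BOS, green, green), (BOS, green, white), (BOS, white, blue), (BOS, white, green), (BOS, white, white), (LA, black, black), (LA, black, gold), (LA, black, grey), (LA, gold, black), (LA, gold, gold), (LA, gold, grey), (LA, grey, black), (LA, grey, gold), (LA, grey, grey)}
Apply σ_{color ≠ color2}; surviving tuples: {(BOS, blue, green), (BOS, blue, white), (BOS, green, blue), (BOS, green, white), (BOS, white, blue), (BOS, white, green), (LA, black, gold), (LA, black, grey), (LA, gold, black), (LA, gold, grey), (LA, grey, black), (LA, grey, gold)}
π_{color2, city, color} gives {(black, LA, gold), (black, LA, grey), (blue, BOS, green), (blue, BOS, white), (gold, LA, black), (gold, LA, grey), (green, BOS, blue), (green, BOS, white), (grey, LA, black), (grey, LA, gold), (white, BOS, blue), (white, BOS, green)}.

{(black, LA, gold), (black, LA, grey), (blue, BOS, green), (blue, BOS, white), (gold, LA, black), (gold, LA, grey), (green, BOS, blue), (green, BOS, white), (grey, LA, black), (grey, LA, gold), (white, BOS, blue), (white, BOS, green)}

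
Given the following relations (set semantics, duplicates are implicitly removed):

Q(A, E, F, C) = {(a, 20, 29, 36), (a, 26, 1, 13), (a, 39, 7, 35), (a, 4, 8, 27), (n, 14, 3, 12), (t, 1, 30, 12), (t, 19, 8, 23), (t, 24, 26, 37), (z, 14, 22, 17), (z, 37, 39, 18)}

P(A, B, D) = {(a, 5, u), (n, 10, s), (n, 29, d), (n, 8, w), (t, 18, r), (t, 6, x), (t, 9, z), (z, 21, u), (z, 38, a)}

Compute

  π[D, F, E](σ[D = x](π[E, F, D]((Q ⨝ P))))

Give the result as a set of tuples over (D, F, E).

Natural join on A: {(a, 20, 29, 36, 5, u), (a, 26, 1, 13, 5, u), (a, 39, 7, 35, 5, u), (a, 4, 8, 27, 5, u), (n, 14, 3, 12, 10, s), (n, 14, 3, 12, 29, d), (n, 14, 3, 12, 8, w), (t, 1, 30, 12, 18, r), (t, 1, 30, 12, 6, x), (t, 1, 30, 12, 9, z), (t, 19, 8, 23, 18, r), (t, 19, 8, 23, 6, x), (t, 19, 8, 23, 9, z), (t, 24, 26, 37, 18, r), (t, 24, 26, 37, 6, x), (t, 24, 26, 37, 9, z), (z, 14, 22, 17, 21, u), (z, 14, 22, 17, 38, a), (z, 37, 39, 18, 21, u), (z, 37, 39, 18, 38, a)}
Keep only column(s) E, F, D: {(1, 30, r), (1, 30, x), (1, 30, z), (14, 22, a), (14, 22, u), (14, 3, d), (14, 3, s), (14, 3, w), (19, 8, r), (19, 8, x), (19, 8, z), (20, 29, u), (24, 26, r), (24, 26, x), (24, 26, z), (26, 1, u), (37, 39, a), (37, 39, u), (39, 7, u), (4, 8, u)}
σ[D = x]: keep tuples satisfying D = x → {(1, 30, x), (19, 8, x), (24, 26, x)}
Keep only column(s) D, F, E: {(x, 26, 24), (x, 30, 1), (x, 8, 19)}

{(x, 26, 24), (x, 30, 1), (x, 8, 19)}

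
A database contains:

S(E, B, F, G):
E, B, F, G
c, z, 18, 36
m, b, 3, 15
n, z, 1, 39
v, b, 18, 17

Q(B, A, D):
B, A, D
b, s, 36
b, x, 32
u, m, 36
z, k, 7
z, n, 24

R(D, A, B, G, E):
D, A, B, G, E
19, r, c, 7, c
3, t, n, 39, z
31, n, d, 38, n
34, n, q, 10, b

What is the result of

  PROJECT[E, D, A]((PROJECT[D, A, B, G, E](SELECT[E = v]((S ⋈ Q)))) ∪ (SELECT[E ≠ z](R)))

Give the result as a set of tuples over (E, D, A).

Joining S and Q on B yields {(c, z, 18, 36, k, 7), (c, z, 18, 36, n, 24), (m, b, 3, 15, s, 36), (m, b, 3, 15, x, 32), (n, z, 1, 39, k, 7), (n, z, 1, 39, n, 24), (v, b, 18, 17, s, 36), (v, b, 18, 17, x, 32)}.
Apply σ_{E = v}; surviving tuples: {(v, b, 18, 17, s, 36), (v, b, 18, 17, x, 32)}
π_{D, A, B, G, E} gives {(32, x, b, 17, v), (36, s, b, 17, v)}.
Apply σ_{E ≠ z}; surviving tuples: {(19, r, c, 7, c), (31, n, d, 38, n), (34, n, q, 10, b)}
Taking the union: {(19, r, c, 7, c), (31, n, d, 38, n), (32, x, b, 17, v), (34, n, q, 10, b), (36, s, b, 17, v)}
π_{E, D, A} gives {(b, 34, n), (c, 19, r), (n, 31, n), (v, 32, x), (v, 36, s)}.

{(b, 34, n), (c, 19, r), (n, 31, n), (v, 32, x), (v, 36, s)}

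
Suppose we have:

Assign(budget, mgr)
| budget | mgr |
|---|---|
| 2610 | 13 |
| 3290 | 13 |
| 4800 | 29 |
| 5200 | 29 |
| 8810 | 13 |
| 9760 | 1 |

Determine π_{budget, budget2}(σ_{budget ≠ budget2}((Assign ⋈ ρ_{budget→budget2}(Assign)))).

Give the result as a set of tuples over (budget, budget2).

{(2610, 3290), (2610, 8810), (3290, 2610), (3290, 8810), (4800, 5200), (5200, 4800), (8810, 2610), (8810, 3290)}

ρ[budget→budget2]: schema becomes (budget2, mgr); tuples unchanged.
Natural join on mgr: {(2610, 13, 2610), (2610, 13, 3290), (2610, 13, 8810), (3290, 13, 2610), (3290, 13, 3290), (3290, 13, 8810), (4800, 29, 4800), (4800, 29, 5200), (5200, 29, 4800), (5200, 29, 5200), (8810, 13, 2610), (8810, 13, 3290), (8810, 13, 8810), (9760, 1, 9760)}
σ[budget ≠ budget2]: keep tuples satisfying budget ≠ budget2 → {(2610, 13, 3290), (2610, 13, 8810), (3290, 13, 2610), (3290, 13, 8810), (4800, 29, 5200), (5200, 29, 4800), (8810, 13, 2610), (8810, 13, 3290)}
Projecting to budget, budget2: {(2610, 3290), (2610, 8810), (3290, 2610), (3290, 8810), (4800, 5200), (5200, 4800), (8810, 2610), (8810, 3290)}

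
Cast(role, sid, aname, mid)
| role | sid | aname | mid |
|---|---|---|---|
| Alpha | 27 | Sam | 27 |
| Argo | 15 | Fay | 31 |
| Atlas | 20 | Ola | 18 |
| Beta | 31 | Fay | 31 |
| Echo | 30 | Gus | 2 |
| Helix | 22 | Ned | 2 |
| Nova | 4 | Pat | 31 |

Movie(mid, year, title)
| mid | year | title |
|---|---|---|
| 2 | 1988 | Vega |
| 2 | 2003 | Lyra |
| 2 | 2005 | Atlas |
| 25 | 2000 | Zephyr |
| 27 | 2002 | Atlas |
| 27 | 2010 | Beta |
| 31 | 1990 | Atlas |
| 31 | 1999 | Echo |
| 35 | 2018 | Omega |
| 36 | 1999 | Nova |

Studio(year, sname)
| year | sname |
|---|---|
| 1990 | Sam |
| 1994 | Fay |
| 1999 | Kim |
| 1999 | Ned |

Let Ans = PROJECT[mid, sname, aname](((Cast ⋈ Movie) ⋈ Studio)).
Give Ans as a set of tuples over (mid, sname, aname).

{(31, Kim, Fay), (31, Kim, Pat), (31, Ned, Fay), (31, Ned, Pat), (31, Sam, Fay), (31, Sam, Pat)}

Joining Cast and Movie on mid yields {(Alpha, 27, Sam, 27, 2002, Atlas), (Alpha, 27, Sam, 27, 2010, Beta), (Argo, 15, Fay, 31, 1990, Atlas), (Argo, 15, Fay, 31, 1999, Echo), (Beta, 31, Fay, 31, 1990, Atlas), (Beta, 31, Fay, 31, 1999, Echo), (Echo, 30, Gus, 2, 1988, Vega), (Echo, 30, Gus, 2, 2003, Lyra), (Echo, 30, Gus, 2, 2005, Atlas), (Helix, 22, Ned, 2, 1988, Vega), (Helix, 22, Ned, 2, 2003, Lyra), (Helix, 22, Ned, 2, 2005, Atlas), (Nova, 4, Pat, 31, 1990, Atlas), (Nova, 4, Pat, 31, 1999, Echo)}.
Joining (Cast ⋈ Movie) and Studio on year yields {(Argo, 15, Fay, 31, 1990, Atlas, Sam), (Argo, 15, Fay, 31, 1999, Echo, Kim), (Argo, 15, Fay, 31, 1999, Echo, Ned), (Beta, 31, Fay, 31, 1990, Atlas, Sam), (Beta, 31, Fay, 31, 1999, Echo, Kim), (Beta, 31, Fay, 31, 1999, Echo, Ned), (Nova, 4, Pat, 31, 1990, Atlas, Sam), (Nova, 4, Pat, 31, 1999, Echo, Kim), (Nova, 4, Pat, 31, 1999, Echo, Ned)}.
Keep only column(s) mid, sname, aname (3 duplicate(s) eliminated): {(31, Kim, Fay), (31, Kim, Pat), (31, Ned, Fay), (31, Ned, Pat), (31, Sam, Fay), (31, Sam, Pat)}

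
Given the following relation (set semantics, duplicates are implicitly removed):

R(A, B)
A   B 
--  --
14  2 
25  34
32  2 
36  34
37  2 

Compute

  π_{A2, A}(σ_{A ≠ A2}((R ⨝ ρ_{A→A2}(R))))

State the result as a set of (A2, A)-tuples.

ρ[A→A2]: schema becomes (A2, B); tuples unchanged.
Natural join on B: {(14, 2, 14), (14, 2, 32), (14, 2, 37), (25, 34, 25), (25, 34, 36), (32, 2, 14), (32, 2, 32), (32, 2, 37), (36, 34, 25), (36, 34, 36), (37, 2, 14), (37, 2, 32), (37, 2, 37)}
Selection A ≠ A2: {(14, 2, 32), (14, 2, 37), (25, 34, 36), (32, 2, 14), (32, 2, 37), (36, 34, 25), (37, 2, 14), (37, 2, 32)}
Keep only column(s) A2, A: {(14, 32), (14, 37), (25, 36), (32, 14), (32, 37), (36, 25), (37, 14), (37, 32)}

{(14, 32), (14, 37), (25, 36), (32, 14), (32, 37), (36, 25), (37, 14), (37, 32)}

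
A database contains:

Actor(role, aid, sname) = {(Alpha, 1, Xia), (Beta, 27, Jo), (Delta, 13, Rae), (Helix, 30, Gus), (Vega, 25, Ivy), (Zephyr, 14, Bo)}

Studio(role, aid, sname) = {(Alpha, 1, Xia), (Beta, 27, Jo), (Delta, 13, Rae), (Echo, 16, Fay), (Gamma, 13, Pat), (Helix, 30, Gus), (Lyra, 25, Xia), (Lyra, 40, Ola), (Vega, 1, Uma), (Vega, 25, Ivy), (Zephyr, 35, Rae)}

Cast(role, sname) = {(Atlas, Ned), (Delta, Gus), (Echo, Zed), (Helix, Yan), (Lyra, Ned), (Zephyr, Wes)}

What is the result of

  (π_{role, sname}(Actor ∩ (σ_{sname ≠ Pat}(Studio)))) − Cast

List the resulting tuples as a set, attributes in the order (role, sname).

Filtering on sname ≠ Pat leaves {(Alpha, 1, Xia), (Beta, 27, Jo), (Delta, 13, Rae), (Echo, 16, Fay), (Helix, 30, Gus), (Lyra, 25, Xia), (Lyra, 40, Ola), (Vega, 1, Uma), (Vega, 25, Ivy), (Zephyr, 35, Rae)}.
Intersection: {(Alpha, 1, Xia), (Beta, 27, Jo), (Delta, 13, Rae), (Helix, 30, Gus), (Vega, 25, Ivy), (Zephyr, 14, Bo)} with {(Alpha, 1, Xia), (Beta, 27, Jo), (Delta, 13, Rae), (Echo, 16, Fay), (Helix, 30, Gus), (Lyra, 25, Xia), (Lyra, 40, Ola), (Vega, 1, Uma), (Vega, 25, Ivy), (Zephyr, 35, Rae)} → {(Alpha, 1, Xia), (Beta, 27, Jo), (Delta, 13, Rae), (Helix, 30, Gus), (Vega, 25, Ivy)}
π[role, sname]: project onto (role, sname) → {(Alpha, Xia), (Beta, Jo), (Delta, Rae), (Helix, Gus), (Vega, Ivy)}
Difference: {(Alpha, Xia), (Beta, Jo), (Delta, Rae), (Helix, Gus), (Vega, Ivy)} with {(Atlas, Ned), (Delta, Gus), (Echo, Zed), (Helix, Yan), (Lyra, Ned), (Zephyr, Wes)} → {(Alpha, Xia), (Beta, Jo), (Delta, Rae), (Helix, Gus), (Vega, Ivy)}

{(Alpha, Xia), (Beta, Jo), (Delta, Rae), (Helix, Gus), (Vega, Ivy)}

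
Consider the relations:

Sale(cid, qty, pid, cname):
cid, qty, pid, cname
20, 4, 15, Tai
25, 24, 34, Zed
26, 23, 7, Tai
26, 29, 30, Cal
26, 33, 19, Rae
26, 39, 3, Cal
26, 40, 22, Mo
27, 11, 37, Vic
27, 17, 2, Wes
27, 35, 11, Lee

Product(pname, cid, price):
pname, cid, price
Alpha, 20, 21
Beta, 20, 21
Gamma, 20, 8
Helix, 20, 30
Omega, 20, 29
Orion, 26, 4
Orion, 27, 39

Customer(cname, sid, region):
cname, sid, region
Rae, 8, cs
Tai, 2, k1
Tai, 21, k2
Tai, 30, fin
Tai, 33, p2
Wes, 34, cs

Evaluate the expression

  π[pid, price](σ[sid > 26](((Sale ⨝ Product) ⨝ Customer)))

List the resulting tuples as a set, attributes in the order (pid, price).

Natural join on cid: {(20, 4, 15, Tai, Alpha, 21), (20, 4, 15, Tai, Beta, 21), (20, 4, 15, Tai, Gamma, 8), (20, 4, 15, Tai, Helix, 30), (20, 4, 15, Tai, Omega, 29), (26, 23, 7, Tai, Orion, 4), (26, 29, 30, Cal, Orion, 4), (26, 33, 19, Rae, Orion, 4), (26, 39, 3, Cal, Orion, 4), (26, 40, 22, Mo, Orion, 4), (27, 11, 37, Vic, Orion, 39), (27, 17, 2, Wes, Orion, 39), (27, 35, 11, Lee, Orion, 39)}
Natural join on cname: {(20, 4, 15, Tai, Alpha, 21, 2, k1), (20, 4, 15, Tai, Alpha, 21, 21, k2), (20, 4, 15, Tai, Alpha, 21, 30, fin), (20, 4, 15, Tai, Alpha, 21, 33, p2), (20, 4, 15, Tai, Beta, 21, 2, k1), (20, 4, 15, Tai, Beta, 21, 21, k2), (20, 4, 15, Tai, Beta, 21, 30, fin), (20, 4, 15, Tai, Beta, 21, 33, p2), (20, 4, 15, Tai, Gamma, 8, 2, k1), (20, 4, 15, Tai, Gamma, 8, 21, k2), (20, 4, 15, Tai, Gamma, 8, 30, fin), (20, 4, 15, Tai, Gamma, 8, 33, p2), (20, 4, 15, Tai, Helix, 30, 2, k1), (20, 4, 15, Tai, Helix, 30, 21, k2), (20, 4, 15, Tai, Helix, 30, 30, fin), (20, 4, 15, Tai, Helix, 30, 33, p2), (20, 4, 15, Tai, Omega, 29, 2, k1), (20, 4, 15, Tai, Omega, 29, 21, k2), (20, 4, 15, Tai, Omega, 29, 30, fin), (20, 4, 15, Tai, Omega, 29, 33, p2), (26, 23, 7, Tai, Orion, 4, 2, k1), (26, 23, 7, Tai, Orion, 4, 21, k2), (26, 23, 7, Tai, Orion, 4, 30, fin), (26, 23, 7, Tai, Orion, 4, 33, p2), (26, 33, 19, Rae, Orion, 4, 8, cs), (27, 17, 2, Wes, Orion, 39, 34, cs)}
σ[sid > 26]: keep tuples satisfying sid > 26 → {(20, 4, 15, Tai, Alpha, 21, 30, fin), (20, 4, 15, Tai, Alpha, 21, 33, p2), (20, 4, 15, Tai, Beta, 21, 30, fin), (20, 4, 15, Tai, Beta, 21, 33, p2), (20, 4, 15, Tai, Gamma, 8, 30, fin), (20, 4, 15, Tai, Gamma, 8, 33, p2), (20, 4, 15, Tai, Helix, 30, 30, fin), (20, 4, 15, Tai, Helix, 30, 33, p2), (20, 4, 15, Tai, Omega, 29, 30, fin), (20, 4, 15, Tai, Omega, 29, 33, p2), (26, 23, 7, Tai, Orion, 4, 30, fin), (26, 23, 7, Tai, Orion, 4, 33, p2), (27, 17, 2, Wes, Orion, 39, 34, cs)}
π[pid, price]: project onto (pid, price) (7 duplicate(s) eliminated) → {(15, 21), (15, 29), (15, 30), (15, 8), (2, 39), (7, 4)}

{(15, 21), (15, 29), (15, 30), (15, 8), (2, 39), (7, 4)}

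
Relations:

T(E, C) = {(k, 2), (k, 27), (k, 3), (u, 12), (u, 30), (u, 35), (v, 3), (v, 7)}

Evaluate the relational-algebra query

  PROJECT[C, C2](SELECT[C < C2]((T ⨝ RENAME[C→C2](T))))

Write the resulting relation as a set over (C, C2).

ρ[C→C2]: schema becomes (E, C2); tuples unchanged.
T ⋈ RENAME[C→C2](T) (natural join on E): {(k, 2, 2), (k, 2, 27), (k, 2, 3), (k, 27, 2), (k, 27, 27), (k, 27, 3), (k, 3, 2), (k, 3, 27), (k, 3, 3), (u, 12, 12), (u, 12, 30), (u, 12, 35), (u, 30, 12), (u, 30, 30), (u, 30, 35), (u, 35, 12), (u, 35, 30), (u, 35, 35), (v, 3, 3), (v, 3, 7), (v, 7, 3), (v, 7, 7)}
Selection C < C2: {(k, 2, 27), (k, 2, 3), (k, 3, 27), (u, 12, 30), (u, 12, 35), (u, 30, 35), (v, 3, 7)}
Keep only column(s) C, C2: {(12, 30), (12, 35), (2, 27), (2, 3), (3, 27), (3, 7), (30, 35)}

{(12, 30), (12, 35), (2, 27), (2, 3), (3, 27), (3, 7), (30, 35)}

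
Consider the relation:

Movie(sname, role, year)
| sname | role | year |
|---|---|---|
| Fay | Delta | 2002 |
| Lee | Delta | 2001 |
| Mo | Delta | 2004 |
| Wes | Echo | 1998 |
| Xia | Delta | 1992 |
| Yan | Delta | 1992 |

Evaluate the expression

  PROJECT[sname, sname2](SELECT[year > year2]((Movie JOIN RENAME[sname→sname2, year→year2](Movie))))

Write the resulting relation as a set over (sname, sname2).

ρ[sname→sname2, year→year2]: schema becomes (sname2, role, year2); tuples unchanged.
Joining Movie and RENAME[sname→sname2, year→year2](Movie) on role yields {(Fay, Delta, 2002, Fay, 2002), (Fay, Delta, 2002, Lee, 2001), (Fay, Delta, 2002, Mo, 2004), (Fay, Delta, 2002, Xia, 1992), (Fay, Delta, 2002, Yan, 1992), (Lee, Delta, 2001, Fay, 2002), (Lee, Delta, 2001, Lee, 2001), (Lee, Delta, 2001, Mo, 2004), (Lee, Delta, 2001, Xia, 1992), (Lee, Delta, 2001, Yan, 1992), (Mo, Delta, 2004, Fay, 2002), (Mo, Delta, 2004, Lee, 2001), (Mo, Delta, 2004, Mo, 2004), (Mo, Delta, 2004, Xia, 1992), (Mo, Delta, 2004, Yan, 1992), (Wes, Echo, 1998, Wes, 1998), (Xia, Delta, 1992, Fay, 2002), (Xia, Delta, 1992, Lee, 2001), (Xia, Delta, 1992, Mo, 2004), (Xia, Delta, 1992, Xia, 1992), (Xia, Delta, 1992, Yan, 1992), (Yan, Delta, 1992, Fay, 2002), (Yan, Delta, 1992, Lee, 2001), (Yan, Delta, 1992, Mo, 2004), (Yan, Delta, 1992, Xia, 1992), (Yan, Delta, 1992, Yan, 1992)}.
Selection year > year2: {(Fay, Delta, 2002, Lee, 2001), (Fay, Delta, 2002, Xia, 1992), (Fay, Delta, 2002, Yan, 1992), (Lee, Delta, 2001, Xia, 1992), (Lee, Delta, 2001, Yan, 1992), (Mo, Delta, 2004, Fay, 2002), (Mo, Delta, 2004, Lee, 2001), (Mo, Delta, 2004, Xia, 1992), (Mo, Delta, 2004, Yan, 1992)}
π[sname, sname2]: project onto (sname, sname2) → {(Fay, Lee), (Fay, Xia), (Fay, Yan), (Lee, Xia), (Lee, Yan), (Mo, Fay), (Mo, Lee), (Mo, Xia), (Mo, Yan)}

{(Fay, Lee), (Fay, Xia), (Fay, Yan), (Lee, Xia), (Lee, Yan), (Mo, Fay), (Mo, Lee), (Mo, Xia), (Mo, Yan)}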